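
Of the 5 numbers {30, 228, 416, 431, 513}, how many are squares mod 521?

(30/521) = -1 → non-residue.
(228/521) = +1 → QR.
(416/521) = +1 → QR.
(431/521) = +1 → QR.
(513/521) = +1 → QR.
Total quadratic residues among the 5: 4.

4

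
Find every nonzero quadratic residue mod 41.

1 2 4 5 8 9 10 16 18 20 21 23 25 31 32 33 36 37 39 40

Square k = 1,…,20 (k and 41−k give the same square):
1²=1, 2²=4, 3²=9, 4²=16, 5²=25, 6²=36, 7²≡8, 8²≡23, 9²≡40, 10²≡18, 11²≡39, 12²≡21, 13²≡5, 14²≡32, 15²≡20, 16²≡10, 17²≡2, 18²≡37, 19²≡33, 20²≡31 (mod 41).
So the quadratic residues mod 41 are {1, 2, 4, 5, 8, 9, 10, 16, 18, 20, 21, 23, 25, 31, 32, 33, 36, 37, 39, 40}.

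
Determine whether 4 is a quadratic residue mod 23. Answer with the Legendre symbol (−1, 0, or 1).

1

Pull out 2^2: since 23 ≡ 7 (mod 8), (2/23) = +1, so (2/23)^2 = +1.
Reached (1/23) = 1. Collecting the sign flips along the way, the symbol is +1.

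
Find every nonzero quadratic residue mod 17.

Square k = 1,…,8 (k and 17−k give the same square):
1²=1, 2²=4, 3²=9, 4²=16, 5²≡8, 6²≡2, 7²≡15, 8²≡13 (mod 17).
So the quadratic residues mod 17 are {1, 2, 4, 8, 9, 13, 15, 16}.

1,2,4,8,9,13,15,16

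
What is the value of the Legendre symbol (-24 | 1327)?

1

First reduce: -24 ≡ 1303 (mod 1327).
Reciprocity: 1303 ≡ 3 and 1327 ≡ 3 (mod 4), so (1303/1327) = −(1327/1303).
Reduce top mod 1303: now compute (24/1303).
Pull out 2^3: since 1303 ≡ 7 (mod 8), (2/1303) = +1, so (2/1303)^3 = +1.
Reciprocity: 3 ≡ 3 and 1303 ≡ 3 (mod 4), so (3/1303) = −(1303/3).
Reduce top mod 3: now compute (1/3).
Reached (1/3) = 1. Collecting the sign flips along the way, the symbol is +1.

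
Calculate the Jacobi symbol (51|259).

-1

Reciprocity: 51 ≡ 3 and 259 ≡ 3 (mod 4), so (51/259) = −(259/51).
Reduce top mod 51: now compute (4/51).
Pull out 2^2: since 51 ≡ 3 (mod 8), (2/51) = -1, so (2/51)^2 = +1.
Reached (1/51) = 1. Collecting the sign flips along the way, the symbol is -1.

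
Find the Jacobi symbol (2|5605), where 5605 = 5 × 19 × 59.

-1

Pull out 2: since 5605 ≡ 5 (mod 8), (2/5605) = -1.
Reached (1/5605) = 1. Collecting the sign flips along the way, the symbol is -1.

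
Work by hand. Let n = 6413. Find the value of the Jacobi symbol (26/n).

-1

Pull out 2: since 6413 ≡ 5 (mod 8), (2/6413) = -1.
Reciprocity: 13 ≡ 1 and 6413 ≡ 1 (mod 4), so (13/6413) = +(6413/13).
Reduce top mod 13: now compute (4/13).
Pull out 2^2: since 13 ≡ 5 (mod 8), (2/13) = -1, so (2/13)^2 = +1.
Reached (1/13) = 1. Collecting the sign flips along the way, the symbol is -1.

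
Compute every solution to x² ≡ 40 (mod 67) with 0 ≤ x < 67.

24, 43

Since 67 ≡ 3 (mod 4), a square root of 40 is 40^((67+1)/4) = 40^17 mod 67.
Repeated squaring: 40^2≡59, 40^4≡64, 40^8≡9, 40^16≡14 (mod 67).
40^17 = 40^(16+1) ≡ 24 (mod 67).
Check: 24² = 576 ≡ 40 (mod 67). The two roots are 24 and 43.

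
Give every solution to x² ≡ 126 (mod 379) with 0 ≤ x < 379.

Since 379 ≡ 3 (mod 4), a square root of 126 is 126^((379+1)/4) = 126^95 mod 379.
Repeated squaring: 126^2≡337, 126^4≡248, 126^8≡106, 126^16≡245, 126^32≡143, 126^64≡362 (mod 379).
126^95 = 126^(64+16+8+4+2+1) ≡ 92 (mod 379).
Check: 92² = 8464 ≡ 126 (mod 379). The two roots are 92 and 287.

92, 287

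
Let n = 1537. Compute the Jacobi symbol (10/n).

-1

Pull out 2: since 1537 ≡ 1 (mod 8), (2/1537) = +1.
Reciprocity: 5 ≡ 1 and 1537 ≡ 1 (mod 4), so (5/1537) = +(1537/5).
Reduce top mod 5: now compute (2/5).
Pull out 2: since 5 ≡ 5 (mod 8), (2/5) = -1.
Reached (1/5) = 1. Collecting the sign flips along the way, the symbol is -1.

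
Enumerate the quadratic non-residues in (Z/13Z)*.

2,5,6,7,8,11

Square k = 1,…,6 (k and 13−k give the same square):
1²=1, 2²=4, 3²=9, 4²≡3, 5²≡12, 6²≡10 (mod 13).
The residues are {1, 3, 4, 9, 10, 12}; the non-residues are the remaining 6 nonzero classes.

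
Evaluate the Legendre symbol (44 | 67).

-1

Euler's criterion: (44/67) ≡ 44^33 (mod 67).
44^2 ≡ 60 (mod 67)
44^4 ≡ 49 (mod 67)
44^8 ≡ 56 (mod 67)
44^16 ≡ 54 (mod 67)
44^32 ≡ 35 (mod 67)
44^33 = 44^(32+1) ≡ 66 (mod 67).
Result is 66 ≡ −1, so (44/67) = −1.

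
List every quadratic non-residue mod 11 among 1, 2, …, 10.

Square k = 1,…,5 (k and 11−k give the same square):
1²=1, 2²=4, 3²=9, 4²≡5, 5²≡3 (mod 11).
The residues are {1, 3, 4, 5, 9}; the non-residues are the remaining 5 nonzero classes.

2, 6, 7, 8, 10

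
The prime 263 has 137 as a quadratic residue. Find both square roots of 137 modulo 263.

20, 243

Since 263 ≡ 3 (mod 4), a square root of 137 is 137^((263+1)/4) = 137^66 mod 263.
Repeated squaring: 137^2≡96, 137^4≡11, 137^8≡121, 137^16≡176, 137^32≡205, 137^64≡208 (mod 263).
137^66 = 137^(64+2) ≡ 243 (mod 263).
Check: 243² = 59049 ≡ 137 (mod 263). The two roots are 20 and 243.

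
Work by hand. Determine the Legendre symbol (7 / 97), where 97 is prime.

-1

Euler's criterion: (7/97) ≡ 7^48 (mod 97).
7^2 ≡ 49 (mod 97)
7^4 ≡ 73 (mod 97)
7^8 ≡ 91 (mod 97)
7^16 ≡ 36 (mod 97)
7^32 ≡ 35 (mod 97)
7^48 = 7^(32+16) ≡ 96 (mod 97).
Result is 96 ≡ −1, so (7/97) = −1.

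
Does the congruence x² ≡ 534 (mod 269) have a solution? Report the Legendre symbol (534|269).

Euler's criterion: (534/269) ≡ 265^134 (mod 269).
265^2 ≡ 16 (mod 269)
265^4 ≡ 256 (mod 269)
265^8 ≡ 169 (mod 269)
265^16 ≡ 47 (mod 269)
265^32 ≡ 57 (mod 269)
265^64 ≡ 21 (mod 269)
265^128 ≡ 172 (mod 269)
265^134 = 265^(128+4+2) ≡ 1 (mod 269).
Result is 1, so (534/269) = 1.

1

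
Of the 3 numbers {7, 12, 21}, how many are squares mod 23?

1

(7/23) = -1 → non-residue.
(12/23) = +1 → QR.
(21/23) = -1 → non-residue.
Total quadratic residues among the 3: 1.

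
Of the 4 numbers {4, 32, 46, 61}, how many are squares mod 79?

(4/79) = +1 → QR.
(32/79) = +1 → QR.
(46/79) = +1 → QR.
(61/79) = -1 → non-residue.
Total quadratic residues among the 4: 3.

3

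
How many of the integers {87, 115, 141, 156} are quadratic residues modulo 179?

(87/179) = +1 → QR.
(115/179) = -1 → non-residue.
(141/179) = +1 → QR.
(156/179) = +1 → QR.
Total quadratic residues among the 4: 3.

3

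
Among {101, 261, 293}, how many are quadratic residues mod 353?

2

(101/353) = -1 → non-residue.
(261/353) = +1 → QR.
(293/353) = +1 → QR.
Total quadratic residues among the 3: 2.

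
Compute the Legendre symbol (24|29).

Pull out 2^3: since 29 ≡ 5 (mod 8), (2/29) = -1, so (2/29)^3 = -1.
Reciprocity: 3 ≡ 3 and 29 ≡ 1 (mod 4), so (3/29) = +(29/3).
Reduce top mod 3: now compute (2/3).
Pull out 2: since 3 ≡ 3 (mod 8), (2/3) = -1.
Reached (1/3) = 1. Collecting the sign flips along the way, the symbol is +1.

1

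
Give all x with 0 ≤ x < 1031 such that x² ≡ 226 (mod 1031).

365, 666

Since 1031 ≡ 3 (mod 4), a square root of 226 is 226^((1031+1)/4) = 226^258 mod 1031.
Repeated squaring: 226^2≡557, 226^4≡949, 226^8≡538, 226^16≡764, 226^32≡150, 226^64≡849, 226^128≡132, 226^256≡928 (mod 1031).
226^258 = 226^(256+2) ≡ 365 (mod 1031).
Check: 365² = 133225 ≡ 226 (mod 1031). The two roots are 365 and 666.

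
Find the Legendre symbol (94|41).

-1

Euler's criterion: (94/41) ≡ 12^20 (mod 41).
12^2 ≡ 21 (mod 41)
12^4 ≡ 31 (mod 41)
12^8 ≡ 18 (mod 41)
12^16 ≡ 37 (mod 41)
12^20 = 12^(16+4) ≡ 40 (mod 41).
Result is 40 ≡ −1, so (94/41) = −1.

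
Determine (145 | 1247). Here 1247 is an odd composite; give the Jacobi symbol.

Reciprocity: 145 ≡ 1 and 1247 ≡ 3 (mod 4), so (145/1247) = +(1247/145).
Reduce top mod 145: now compute (87/145).
Reciprocity: 87 ≡ 3 and 145 ≡ 1 (mod 4), so (87/145) = +(145/87).
Reduce top mod 87: now compute (58/87).
Pull out 2: since 87 ≡ 7 (mod 8), (2/87) = +1.
Reciprocity: 29 ≡ 1 and 87 ≡ 3 (mod 4), so (29/87) = +(87/29).
Reduce top mod 29: now compute (0/29).
Top reduces to 0: gcd > 1, so the symbol is 0.

0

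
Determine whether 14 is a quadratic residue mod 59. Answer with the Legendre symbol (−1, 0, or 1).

Euler's criterion: (14/59) ≡ 14^29 (mod 59).
14^2 ≡ 19 (mod 59)
14^4 ≡ 7 (mod 59)
14^8 ≡ 49 (mod 59)
14^16 ≡ 41 (mod 59)
14^29 = 14^(16+8+4+1) ≡ 58 (mod 59).
Result is 58 ≡ −1, so (14/59) = −1.

-1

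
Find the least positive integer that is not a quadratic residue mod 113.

(2/113) = +1, so 2 is a residue.
(3/113) = −1, so 3 is the smallest positive non-residue mod 113.

3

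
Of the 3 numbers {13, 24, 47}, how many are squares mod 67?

2

(13/67) = -1 → non-residue.
(24/67) = +1 → QR.
(47/67) = +1 → QR.
Total quadratic residues among the 3: 2.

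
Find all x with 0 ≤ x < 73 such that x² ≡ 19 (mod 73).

26, 47

73 ≡ 1 (mod 4), so we find a root by search.
Trying successive values, 26² = 676 ≡ 19 (mod 73). The other root is 73 − 26 = 47.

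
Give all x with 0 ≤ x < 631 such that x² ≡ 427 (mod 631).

Since 631 ≡ 3 (mod 4), a square root of 427 is 427^((631+1)/4) = 427^158 mod 631.
Repeated squaring: 427^2≡601, 427^4≡269, 427^8≡427, 427^16≡601, 427^32≡269, 427^64≡427, 427^128≡601 (mod 631).
427^158 = 427^(128+16+8+4+2) ≡ 269 (mod 631).
Check: 269² = 72361 ≡ 427 (mod 631). The two roots are 269 and 362.

269, 362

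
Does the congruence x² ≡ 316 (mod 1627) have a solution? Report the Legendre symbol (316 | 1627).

Pull out 2^2: since 1627 ≡ 3 (mod 8), (2/1627) = -1, so (2/1627)^2 = +1.
Reciprocity: 79 ≡ 3 and 1627 ≡ 3 (mod 4), so (79/1627) = −(1627/79).
Reduce top mod 79: now compute (47/79).
Reciprocity: 47 ≡ 3 and 79 ≡ 3 (mod 4), so (47/79) = −(79/47).
Reduce top mod 47: now compute (32/47).
Pull out 2^5: since 47 ≡ 7 (mod 8), (2/47) = +1, so (2/47)^5 = +1.
Reached (1/47) = 1. Collecting the sign flips along the way, the symbol is +1.

1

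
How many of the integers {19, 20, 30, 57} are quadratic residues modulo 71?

4

(19/71) = +1 → QR.
(20/71) = +1 → QR.
(30/71) = +1 → QR.
(57/71) = +1 → QR.
Total quadratic residues among the 4: 4.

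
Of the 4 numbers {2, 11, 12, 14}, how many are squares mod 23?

(2/23) = +1 → QR.
(11/23) = -1 → non-residue.
(12/23) = +1 → QR.
(14/23) = -1 → non-residue.
Total quadratic residues among the 4: 2.

2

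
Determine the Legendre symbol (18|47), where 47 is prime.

1

Pull out 2: since 47 ≡ 7 (mod 8), (2/47) = +1.
Reciprocity: 9 ≡ 1 and 47 ≡ 3 (mod 4), so (9/47) = +(47/9).
Reduce top mod 9: now compute (2/9).
Pull out 2: since 9 ≡ 1 (mod 8), (2/9) = +1.
Reached (1/9) = 1. Collecting the sign flips along the way, the symbol is +1.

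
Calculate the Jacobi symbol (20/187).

Pull out 2^2: since 187 ≡ 3 (mod 8), (2/187) = -1, so (2/187)^2 = +1.
Reciprocity: 5 ≡ 1 and 187 ≡ 3 (mod 4), so (5/187) = +(187/5).
Reduce top mod 5: now compute (2/5).
Pull out 2: since 5 ≡ 5 (mod 8), (2/5) = -1.
Reached (1/5) = 1. Collecting the sign flips along the way, the symbol is -1.

-1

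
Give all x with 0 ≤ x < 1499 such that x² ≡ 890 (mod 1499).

660, 839

Since 1499 ≡ 3 (mod 4), a square root of 890 is 890^((1499+1)/4) = 890^375 mod 1499.
Repeated squaring: 890^2≡628, 890^4≡147, 890^8≡623, 890^16≡1387, 890^32≡552, 890^64≡407, 890^128≡759, 890^256≡465 (mod 1499).
890^375 = 890^(256+64+32+16+4+2+1) ≡ 839 (mod 1499).
Check: 839² = 703921 ≡ 890 (mod 1499). The two roots are 660 and 839.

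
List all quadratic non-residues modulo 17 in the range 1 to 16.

Square k = 1,…,8 (k and 17−k give the same square):
1²=1, 2²=4, 3²=9, 4²=16, 5²≡8, 6²≡2, 7²≡15, 8²≡13 (mod 17).
The residues are {1, 2, 4, 8, 9, 13, 15, 16}; the non-residues are the remaining 8 nonzero classes.

3, 5, 6, 7, 10, 11, 12, 14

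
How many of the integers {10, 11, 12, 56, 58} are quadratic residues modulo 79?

(10/79) = +1 → QR.
(11/79) = +1 → QR.
(12/79) = -1 → non-residue.
(56/79) = -1 → non-residue.
(58/79) = -1 → non-residue.
Total quadratic residues among the 5: 2.

2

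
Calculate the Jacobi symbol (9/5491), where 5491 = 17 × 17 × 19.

1

Reciprocity: 9 ≡ 1 and 5491 ≡ 3 (mod 4), so (9/5491) = +(5491/9).
Reduce top mod 9: now compute (1/9).
Reached (1/9) = 1. Collecting the sign flips along the way, the symbol is +1.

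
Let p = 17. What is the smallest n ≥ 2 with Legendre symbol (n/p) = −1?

3

(2/17) = +1, so 2 is a residue.
(3/17) = −1, so 3 is the smallest positive non-residue mod 17.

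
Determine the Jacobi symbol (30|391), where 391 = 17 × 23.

-1

Pull out 2: since 391 ≡ 7 (mod 8), (2/391) = +1.
Reciprocity: 15 ≡ 3 and 391 ≡ 3 (mod 4), so (15/391) = −(391/15).
Reduce top mod 15: now compute (1/15).
Reached (1/15) = 1. Collecting the sign flips along the way, the symbol is -1.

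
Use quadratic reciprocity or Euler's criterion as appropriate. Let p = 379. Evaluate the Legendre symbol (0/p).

Top reduces to 0: gcd > 1, so the symbol is 0.

0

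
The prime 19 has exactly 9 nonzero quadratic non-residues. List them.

2,3,8,10,12,13,14,15,18

Square k = 1,…,9 (k and 19−k give the same square):
1²=1, 2²=4, 3²=9, 4²=16, 5²≡6, 6²≡17, 7²≡11, 8²≡7, 9²≡5 (mod 19).
The residues are {1, 4, 5, 6, 7, 9, 11, 16, 17}; the non-residues are the remaining 9 nonzero classes.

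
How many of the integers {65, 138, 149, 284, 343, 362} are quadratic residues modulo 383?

(65/383) = +1 → QR.
(138/383) = +1 → QR.
(149/383) = +1 → QR.
(284/383) = +1 → QR.
(343/383) = +1 → QR.
(362/383) = -1 → non-residue.
Total quadratic residues among the 6: 5.

5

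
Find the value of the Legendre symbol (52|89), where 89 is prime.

-1

Euler's criterion: (52/89) ≡ 52^44 (mod 89).
52^2 ≡ 34 (mod 89)
52^4 ≡ 88 (mod 89)
52^8 ≡ 1 (mod 89)
52^16 ≡ 1 (mod 89)
52^32 ≡ 1 (mod 89)
52^44 = 52^(32+8+4) ≡ 88 (mod 89).
Result is 88 ≡ −1, so (52/89) = −1.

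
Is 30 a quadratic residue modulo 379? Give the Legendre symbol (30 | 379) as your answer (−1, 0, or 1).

1

Pull out 2: since 379 ≡ 3 (mod 8), (2/379) = -1.
Reciprocity: 15 ≡ 3 and 379 ≡ 3 (mod 4), so (15/379) = −(379/15).
Reduce top mod 15: now compute (4/15).
Pull out 2^2: since 15 ≡ 7 (mod 8), (2/15) = +1, so (2/15)^2 = +1.
Reached (1/15) = 1. Collecting the sign flips along the way, the symbol is +1.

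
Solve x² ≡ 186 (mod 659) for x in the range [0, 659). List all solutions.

59, 600

Since 659 ≡ 3 (mod 4), a square root of 186 is 186^((659+1)/4) = 186^165 mod 659.
Repeated squaring: 186^2≡328, 186^4≡167, 186^8≡211, 186^16≡368, 186^32≡329, 186^64≡165, 186^128≡206 (mod 659).
186^165 = 186^(128+32+4+1) ≡ 59 (mod 659).
Check: 59² = 3481 ≡ 186 (mod 659). The two roots are 59 and 600.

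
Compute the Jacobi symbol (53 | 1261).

1

Reciprocity: 53 ≡ 1 and 1261 ≡ 1 (mod 4), so (53/1261) = +(1261/53).
Reduce top mod 53: now compute (42/53).
Pull out 2: since 53 ≡ 5 (mod 8), (2/53) = -1.
Reciprocity: 21 ≡ 1 and 53 ≡ 1 (mod 4), so (21/53) = +(53/21).
Reduce top mod 21: now compute (11/21).
Reciprocity: 11 ≡ 3 and 21 ≡ 1 (mod 4), so (11/21) = +(21/11).
Reduce top mod 11: now compute (10/11).
Pull out 2: since 11 ≡ 3 (mod 8), (2/11) = -1.
Reciprocity: 5 ≡ 1 and 11 ≡ 3 (mod 4), so (5/11) = +(11/5).
Reduce top mod 5: now compute (1/5).
Reached (1/5) = 1. Collecting the sign flips along the way, the symbol is +1.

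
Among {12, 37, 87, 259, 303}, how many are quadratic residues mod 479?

(12/479) = +1 → QR.
(37/479) = -1 → non-residue.
(87/479) = -1 → non-residue.
(259/479) = -1 → non-residue.
(303/479) = -1 → non-residue.
Total quadratic residues among the 5: 1.

1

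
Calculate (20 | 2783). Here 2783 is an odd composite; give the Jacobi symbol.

Pull out 2^2: since 2783 ≡ 7 (mod 8), (2/2783) = +1, so (2/2783)^2 = +1.
Reciprocity: 5 ≡ 1 and 2783 ≡ 3 (mod 4), so (5/2783) = +(2783/5).
Reduce top mod 5: now compute (3/5).
Reciprocity: 3 ≡ 3 and 5 ≡ 1 (mod 4), so (3/5) = +(5/3).
Reduce top mod 3: now compute (2/3).
Pull out 2: since 3 ≡ 3 (mod 8), (2/3) = -1.
Reached (1/3) = 1. Collecting the sign flips along the way, the symbol is -1.

-1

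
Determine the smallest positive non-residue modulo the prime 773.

2

(2/773) = −1, so 2 is the smallest positive non-residue mod 773.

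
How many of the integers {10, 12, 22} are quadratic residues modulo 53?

(10/53) = +1 → QR.
(12/53) = -1 → non-residue.
(22/53) = -1 → non-residue.
Total quadratic residues among the 3: 1.

1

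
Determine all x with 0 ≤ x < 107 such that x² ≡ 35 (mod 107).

28, 79

Since 107 ≡ 3 (mod 4), a square root of 35 is 35^((107+1)/4) = 35^27 mod 107.
Repeated squaring: 35^2≡48, 35^4≡57, 35^8≡39, 35^16≡23 (mod 107).
35^27 = 35^(16+8+2+1) ≡ 79 (mod 107).
Check: 79² = 6241 ≡ 35 (mod 107). The two roots are 28 and 79.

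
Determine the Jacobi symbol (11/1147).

Reciprocity: 11 ≡ 3 and 1147 ≡ 3 (mod 4), so (11/1147) = −(1147/11).
Reduce top mod 11: now compute (3/11).
Reciprocity: 3 ≡ 3 and 11 ≡ 3 (mod 4), so (3/11) = −(11/3).
Reduce top mod 3: now compute (2/3).
Pull out 2: since 3 ≡ 3 (mod 8), (2/3) = -1.
Reached (1/3) = 1. Collecting the sign flips along the way, the symbol is -1.

-1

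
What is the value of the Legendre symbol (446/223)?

First reduce: 446 ≡ 0 (mod 223).
Top reduces to 0: gcd > 1, so the symbol is 0.

0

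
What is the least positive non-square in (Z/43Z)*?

(2/43) = −1, so 2 is the smallest positive non-residue mod 43.

2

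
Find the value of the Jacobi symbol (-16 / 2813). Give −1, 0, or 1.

1

First reduce: -16 ≡ 2797 (mod 2813).
Reciprocity: 2797 ≡ 1 and 2813 ≡ 1 (mod 4), so (2797/2813) = +(2813/2797).
Reduce top mod 2797: now compute (16/2797).
Pull out 2^4: since 2797 ≡ 5 (mod 8), (2/2797) = -1, so (2/2797)^4 = +1.
Reached (1/2797) = 1. Collecting the sign flips along the way, the symbol is +1.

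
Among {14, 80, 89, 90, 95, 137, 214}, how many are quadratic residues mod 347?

5

(14/347) = +1 → QR.
(80/347) = -1 → non-residue.
(89/347) = +1 → QR.
(90/347) = +1 → QR.
(95/347) = +1 → QR.
(137/347) = +1 → QR.
(214/347) = -1 → non-residue.
Total quadratic residues among the 7: 5.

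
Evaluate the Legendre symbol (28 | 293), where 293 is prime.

-1

Euler's criterion: (28/293) ≡ 28^146 (mod 293).
28^2 ≡ 198 (mod 293)
28^4 ≡ 235 (mod 293)
28^8 ≡ 141 (mod 293)
28^16 ≡ 250 (mod 293)
28^32 ≡ 91 (mod 293)
28^64 ≡ 77 (mod 293)
28^128 ≡ 69 (mod 293)
28^146 = 28^(128+16+2) ≡ 292 (mod 293).
Result is 292 ≡ −1, so (28/293) = −1.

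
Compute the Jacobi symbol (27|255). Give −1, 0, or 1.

Reciprocity: 27 ≡ 3 and 255 ≡ 3 (mod 4), so (27/255) = −(255/27).
Reduce top mod 27: now compute (12/27).
Pull out 2^2: since 27 ≡ 3 (mod 8), (2/27) = -1, so (2/27)^2 = +1.
Reciprocity: 3 ≡ 3 and 27 ≡ 3 (mod 4), so (3/27) = −(27/3).
Reduce top mod 3: now compute (0/3).
Top reduces to 0: gcd > 1, so the symbol is 0.

0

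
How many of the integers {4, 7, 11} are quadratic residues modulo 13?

(4/13) = +1 → QR.
(7/13) = -1 → non-residue.
(11/13) = -1 → non-residue.
Total quadratic residues among the 3: 1.

1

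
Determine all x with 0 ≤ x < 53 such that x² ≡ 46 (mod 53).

24, 29

53 ≡ 1 (mod 4), so we find a root by search.
Trying successive values, 24² = 576 ≡ 46 (mod 53). The other root is 53 − 24 = 29.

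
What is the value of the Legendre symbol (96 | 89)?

-1

First reduce: 96 ≡ 7 (mod 89).
Reciprocity: 7 ≡ 3 and 89 ≡ 1 (mod 4), so (7/89) = +(89/7).
Reduce top mod 7: now compute (5/7).
Reciprocity: 5 ≡ 1 and 7 ≡ 3 (mod 4), so (5/7) = +(7/5).
Reduce top mod 5: now compute (2/5).
Pull out 2: since 5 ≡ 5 (mod 8), (2/5) = -1.
Reached (1/5) = 1. Collecting the sign flips along the way, the symbol is -1.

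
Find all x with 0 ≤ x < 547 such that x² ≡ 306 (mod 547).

Since 547 ≡ 3 (mod 4), a square root of 306 is 306^((547+1)/4) = 306^137 mod 547.
Repeated squaring: 306^2≡99, 306^4≡502, 306^8≡384, 306^16≡313, 306^32≡56, 306^64≡401, 306^128≡530 (mod 547).
306^137 = 306^(128+8+1) ≡ 76 (mod 547).
Check: 76² = 5776 ≡ 306 (mod 547). The two roots are 76 and 471.

76, 471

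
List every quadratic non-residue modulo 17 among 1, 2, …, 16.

Square k = 1,…,8 (k and 17−k give the same square):
1²=1, 2²=4, 3²=9, 4²=16, 5²≡8, 6²≡2, 7²≡15, 8²≡13 (mod 17).
The residues are {1, 2, 4, 8, 9, 13, 15, 16}; the non-residues are the remaining 8 nonzero classes.

3, 5, 6, 7, 10, 11, 12, 14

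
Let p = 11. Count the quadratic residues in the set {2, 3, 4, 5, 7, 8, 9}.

4

(2/11) = -1 → non-residue.
(3/11) = +1 → QR.
(4/11) = +1 → QR.
(5/11) = +1 → QR.
(7/11) = -1 → non-residue.
(8/11) = -1 → non-residue.
(9/11) = +1 → QR.
Total quadratic residues among the 7: 4.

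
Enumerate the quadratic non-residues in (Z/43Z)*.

Square k = 1,…,21 (k and 43−k give the same square):
1²=1, 2²=4, 3²=9, 4²=16, 5²=25, 6²=36, 7²≡6, 8²≡21, 9²≡38, 10²≡14, 11²≡35, 12²≡15, 13²≡40, 14²≡24, 15²≡10, 16²≡41, 17²≡31, 18²≡23, 19²≡17, 20²≡13, 21²≡11 (mod 43).
The residues are {1, 4, 6, 9, 10, 11, 13, 14, 15, 16, 17, 21, 23, 24, 25, 31, 35, 36, 38, 40, 41}; the non-residues are the remaining 21 nonzero classes.

2 3 5 7 8 12 18 19 20 22 26 27 28 29 30 32 33 34 37 39 42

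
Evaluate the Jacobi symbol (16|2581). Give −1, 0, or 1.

1

Pull out 2^4: since 2581 ≡ 5 (mod 8), (2/2581) = -1, so (2/2581)^4 = +1.
Reached (1/2581) = 1. Collecting the sign flips along the way, the symbol is +1.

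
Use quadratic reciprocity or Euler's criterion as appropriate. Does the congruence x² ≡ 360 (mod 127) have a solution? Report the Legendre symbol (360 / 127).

Euler's criterion: (360/127) ≡ 106^63 (mod 127).
106^2 ≡ 60 (mod 127)
106^4 ≡ 44 (mod 127)
106^8 ≡ 31 (mod 127)
106^16 ≡ 72 (mod 127)
106^32 ≡ 104 (mod 127)
106^63 = 106^(32+16+8+4+2+1) ≡ 126 (mod 127).
Result is 126 ≡ −1, so (360/127) = −1.

-1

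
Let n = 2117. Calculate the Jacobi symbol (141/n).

Reciprocity: 141 ≡ 1 and 2117 ≡ 1 (mod 4), so (141/2117) = +(2117/141).
Reduce top mod 141: now compute (2/141).
Pull out 2: since 141 ≡ 5 (mod 8), (2/141) = -1.
Reached (1/141) = 1. Collecting the sign flips along the way, the symbol is -1.

-1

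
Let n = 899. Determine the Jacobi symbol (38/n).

1

Pull out 2: since 899 ≡ 3 (mod 8), (2/899) = -1.
Reciprocity: 19 ≡ 3 and 899 ≡ 3 (mod 4), so (19/899) = −(899/19).
Reduce top mod 19: now compute (6/19).
Pull out 2: since 19 ≡ 3 (mod 8), (2/19) = -1.
Reciprocity: 3 ≡ 3 and 19 ≡ 3 (mod 4), so (3/19) = −(19/3).
Reduce top mod 3: now compute (1/3).
Reached (1/3) = 1. Collecting the sign flips along the way, the symbol is +1.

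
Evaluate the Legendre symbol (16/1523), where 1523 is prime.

1

Pull out 2^4: since 1523 ≡ 3 (mod 8), (2/1523) = -1, so (2/1523)^4 = +1.
Reached (1/1523) = 1. Collecting the sign flips along the way, the symbol is +1.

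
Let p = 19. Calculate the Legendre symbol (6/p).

1

Pull out 2: since 19 ≡ 3 (mod 8), (2/19) = -1.
Reciprocity: 3 ≡ 3 and 19 ≡ 3 (mod 4), so (3/19) = −(19/3).
Reduce top mod 3: now compute (1/3).
Reached (1/3) = 1. Collecting the sign flips along the way, the symbol is +1.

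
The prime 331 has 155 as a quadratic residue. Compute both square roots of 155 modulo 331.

157, 174

Since 331 ≡ 3 (mod 4), a square root of 155 is 155^((331+1)/4) = 155^83 mod 331.
Repeated squaring: 155^2≡193, 155^4≡177, 155^8≡215, 155^16≡216, 155^32≡316, 155^64≡225 (mod 331).
155^83 = 155^(64+16+2+1) ≡ 157 (mod 331).
Check: 157² = 24649 ≡ 155 (mod 331). The two roots are 157 and 174.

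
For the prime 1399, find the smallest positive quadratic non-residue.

3

(2/1399) = +1, so 2 is a residue.
(3/1399) = −1, so 3 is the smallest positive non-residue mod 1399.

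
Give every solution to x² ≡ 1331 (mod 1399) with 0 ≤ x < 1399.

583, 816

Since 1399 ≡ 3 (mod 4), a square root of 1331 is 1331^((1399+1)/4) = 1331^350 mod 1399.
Repeated squaring: 1331^2≡427, 1331^4≡459, 1331^8≡831, 1331^16≡854, 1331^32≡437, 1331^64≡705, 1331^128≡380, 1331^256≡303 (mod 1399).
1331^350 = 1331^(256+64+16+8+4+2) ≡ 816 (mod 1399).
Check: 816² = 665856 ≡ 1331 (mod 1399). The two roots are 583 and 816.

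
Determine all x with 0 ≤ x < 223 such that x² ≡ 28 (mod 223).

52, 171

Since 223 ≡ 3 (mod 4), a square root of 28 is 28^((223+1)/4) = 28^56 mod 223.
Repeated squaring: 28^2≡115, 28^4≡68, 28^8≡164, 28^16≡136, 28^32≡210 (mod 223).
28^56 = 28^(32+16+8) ≡ 171 (mod 223).
Check: 171² = 29241 ≡ 28 (mod 223). The two roots are 52 and 171.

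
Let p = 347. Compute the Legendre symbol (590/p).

First reduce: 590 ≡ 243 (mod 347).
Reciprocity: 243 ≡ 3 and 347 ≡ 3 (mod 4), so (243/347) = −(347/243).
Reduce top mod 243: now compute (104/243).
Pull out 2^3: since 243 ≡ 3 (mod 8), (2/243) = -1, so (2/243)^3 = -1.
Reciprocity: 13 ≡ 1 and 243 ≡ 3 (mod 4), so (13/243) = +(243/13).
Reduce top mod 13: now compute (9/13).
Reciprocity: 9 ≡ 1 and 13 ≡ 1 (mod 4), so (9/13) = +(13/9).
Reduce top mod 9: now compute (4/9).
Pull out 2^2: since 9 ≡ 1 (mod 8), (2/9) = +1, so (2/9)^2 = +1.
Reached (1/9) = 1. Collecting the sign flips along the way, the symbol is +1.

1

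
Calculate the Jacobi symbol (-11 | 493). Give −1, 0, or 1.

First reduce: -11 ≡ 482 (mod 493).
Pull out 2: since 493 ≡ 5 (mod 8), (2/493) = -1.
Reciprocity: 241 ≡ 1 and 493 ≡ 1 (mod 4), so (241/493) = +(493/241).
Reduce top mod 241: now compute (11/241).
Reciprocity: 11 ≡ 3 and 241 ≡ 1 (mod 4), so (11/241) = +(241/11).
Reduce top mod 11: now compute (10/11).
Pull out 2: since 11 ≡ 3 (mod 8), (2/11) = -1.
Reciprocity: 5 ≡ 1 and 11 ≡ 3 (mod 4), so (5/11) = +(11/5).
Reduce top mod 5: now compute (1/5).
Reached (1/5) = 1. Collecting the sign flips along the way, the symbol is +1.

1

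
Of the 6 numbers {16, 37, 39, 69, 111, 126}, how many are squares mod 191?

(16/191) = +1 → QR.
(37/191) = -1 → non-residue.
(39/191) = +1 → QR.
(69/191) = +1 → QR.
(111/191) = -1 → non-residue.
(126/191) = -1 → non-residue.
Total quadratic residues among the 6: 3.

3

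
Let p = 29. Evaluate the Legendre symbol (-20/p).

1

First reduce: -20 ≡ 9 (mod 29).
Reciprocity: 9 ≡ 1 and 29 ≡ 1 (mod 4), so (9/29) = +(29/9).
Reduce top mod 9: now compute (2/9).
Pull out 2: since 9 ≡ 1 (mod 8), (2/9) = +1.
Reached (1/9) = 1. Collecting the sign flips along the way, the symbol is +1.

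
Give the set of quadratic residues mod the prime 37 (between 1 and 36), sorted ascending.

1, 3, 4, 7, 9, 10, 11, 12, 16, 21, 25, 26, 27, 28, 30, 33, 34, 36

Square k = 1,…,18 (k and 37−k give the same square):
1²=1, 2²=4, 3²=9, 4²=16, 5²=25, 6²=36, 7²≡12, 8²≡27, 9²≡7, 10²≡26, 11²≡10, 12²≡33, 13²≡21, 14²≡11, 15²≡3, 16²≡34, 17²≡30, 18²≡28 (mod 37).
So the quadratic residues mod 37 are {1, 3, 4, 7, 9, 10, 11, 12, 16, 21, 25, 26, 27, 28, 30, 33, 34, 36}.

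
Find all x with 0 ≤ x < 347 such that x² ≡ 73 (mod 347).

75, 272

Since 347 ≡ 3 (mod 4), a square root of 73 is 73^((347+1)/4) = 73^87 mod 347.
Repeated squaring: 73^2≡124, 73^4≡108, 73^8≡213, 73^16≡259, 73^32≡110, 73^64≡302 (mod 347).
73^87 = 73^(64+16+4+2+1) ≡ 75 (mod 347).
Check: 75² = 5625 ≡ 73 (mod 347). The two roots are 75 and 272.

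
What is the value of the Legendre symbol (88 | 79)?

1

First reduce: 88 ≡ 9 (mod 79).
Reciprocity: 9 ≡ 1 and 79 ≡ 3 (mod 4), so (9/79) = +(79/9).
Reduce top mod 9: now compute (7/9).
Reciprocity: 7 ≡ 3 and 9 ≡ 1 (mod 4), so (7/9) = +(9/7).
Reduce top mod 7: now compute (2/7).
Pull out 2: since 7 ≡ 7 (mod 8), (2/7) = +1.
Reached (1/7) = 1. Collecting the sign flips along the way, the symbol is +1.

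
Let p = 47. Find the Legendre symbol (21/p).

1

Euler's criterion: (21/47) ≡ 21^23 (mod 47).
21^2 ≡ 18 (mod 47)
21^4 ≡ 42 (mod 47)
21^8 ≡ 25 (mod 47)
21^16 ≡ 14 (mod 47)
21^23 = 21^(16+4+2+1) ≡ 1 (mod 47).
Result is 1, so (21/47) = 1.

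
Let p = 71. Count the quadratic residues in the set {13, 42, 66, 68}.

(13/71) = -1 → non-residue.
(42/71) = -1 → non-residue.
(66/71) = -1 → non-residue.
(68/71) = -1 → non-residue.
Total quadratic residues among the 4: 0.

0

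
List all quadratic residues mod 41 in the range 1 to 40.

1, 2, 4, 5, 8, 9, 10, 16, 18, 20, 21, 23, 25, 31, 32, 33, 36, 37, 39, 40

Square k = 1,…,20 (k and 41−k give the same square):
1²=1, 2²=4, 3²=9, 4²=16, 5²=25, 6²=36, 7²≡8, 8²≡23, 9²≡40, 10²≡18, 11²≡39, 12²≡21, 13²≡5, 14²≡32, 15²≡20, 16²≡10, 17²≡2, 18²≡37, 19²≡33, 20²≡31 (mod 41).
So the quadratic residues mod 41 are {1, 2, 4, 5, 8, 9, 10, 16, 18, 20, 21, 23, 25, 31, 32, 33, 36, 37, 39, 40}.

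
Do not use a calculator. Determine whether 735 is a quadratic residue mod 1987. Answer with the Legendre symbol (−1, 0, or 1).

1

Reciprocity: 735 ≡ 3 and 1987 ≡ 3 (mod 4), so (735/1987) = −(1987/735).
Reduce top mod 735: now compute (517/735).
Reciprocity: 517 ≡ 1 and 735 ≡ 3 (mod 4), so (517/735) = +(735/517).
Reduce top mod 517: now compute (218/517).
Pull out 2: since 517 ≡ 5 (mod 8), (2/517) = -1.
Reciprocity: 109 ≡ 1 and 517 ≡ 1 (mod 4), so (109/517) = +(517/109).
Reduce top mod 109: now compute (81/109).
Reciprocity: 81 ≡ 1 and 109 ≡ 1 (mod 4), so (81/109) = +(109/81).
Reduce top mod 81: now compute (28/81).
Pull out 2^2: since 81 ≡ 1 (mod 8), (2/81) = +1, so (2/81)^2 = +1.
Reciprocity: 7 ≡ 3 and 81 ≡ 1 (mod 4), so (7/81) = +(81/7).
Reduce top mod 7: now compute (4/7).
Pull out 2^2: since 7 ≡ 7 (mod 8), (2/7) = +1, so (2/7)^2 = +1.
Reached (1/7) = 1. Collecting the sign flips along the way, the symbol is +1.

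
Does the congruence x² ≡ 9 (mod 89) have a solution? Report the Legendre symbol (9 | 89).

1

Euler's criterion: (9/89) ≡ 9^44 (mod 89).
9^2 ≡ 81 (mod 89)
9^4 ≡ 64 (mod 89)
9^8 ≡ 2 (mod 89)
9^16 ≡ 4 (mod 89)
9^32 ≡ 16 (mod 89)
9^44 = 9^(32+8+4) ≡ 1 (mod 89).
Result is 1, so (9/89) = 1.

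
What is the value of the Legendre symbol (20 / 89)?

1

Pull out 2^2: since 89 ≡ 1 (mod 8), (2/89) = +1, so (2/89)^2 = +1.
Reciprocity: 5 ≡ 1 and 89 ≡ 1 (mod 4), so (5/89) = +(89/5).
Reduce top mod 5: now compute (4/5).
Pull out 2^2: since 5 ≡ 5 (mod 8), (2/5) = -1, so (2/5)^2 = +1.
Reached (1/5) = 1. Collecting the sign flips along the way, the symbol is +1.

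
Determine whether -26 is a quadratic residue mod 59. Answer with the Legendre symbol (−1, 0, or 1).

-1

First reduce: -26 ≡ 33 (mod 59).
Reciprocity: 33 ≡ 1 and 59 ≡ 3 (mod 4), so (33/59) = +(59/33).
Reduce top mod 33: now compute (26/33).
Pull out 2: since 33 ≡ 1 (mod 8), (2/33) = +1.
Reciprocity: 13 ≡ 1 and 33 ≡ 1 (mod 4), so (13/33) = +(33/13).
Reduce top mod 13: now compute (7/13).
Reciprocity: 7 ≡ 3 and 13 ≡ 1 (mod 4), so (7/13) = +(13/7).
Reduce top mod 7: now compute (6/7).
Pull out 2: since 7 ≡ 7 (mod 8), (2/7) = +1.
Reciprocity: 3 ≡ 3 and 7 ≡ 3 (mod 4), so (3/7) = −(7/3).
Reduce top mod 3: now compute (1/3).
Reached (1/3) = 1. Collecting the sign flips along the way, the symbol is -1.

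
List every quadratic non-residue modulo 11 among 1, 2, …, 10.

Square k = 1,…,5 (k and 11−k give the same square):
1²=1, 2²=4, 3²=9, 4²≡5, 5²≡3 (mod 11).
The residues are {1, 3, 4, 5, 9}; the non-residues are the remaining 5 nonzero classes.

2 6 7 8 10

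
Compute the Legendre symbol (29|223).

1

Euler's criterion: (29/223) ≡ 29^111 (mod 223).
29^2 ≡ 172 (mod 223)
29^4 ≡ 148 (mod 223)
29^8 ≡ 50 (mod 223)
29^16 ≡ 47 (mod 223)
29^32 ≡ 202 (mod 223)
29^64 ≡ 218 (mod 223)
29^111 = 29^(64+32+8+4+2+1) ≡ 1 (mod 223).
Result is 1, so (29/223) = 1.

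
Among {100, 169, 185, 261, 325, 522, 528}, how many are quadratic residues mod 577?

4

(100/577) = +1 → QR.
(169/577) = +1 → QR.
(185/577) = +1 → QR.
(261/577) = -1 → non-residue.
(325/577) = -1 → non-residue.
(522/577) = -1 → non-residue.
(528/577) = +1 → QR.
Total quadratic residues among the 7: 4.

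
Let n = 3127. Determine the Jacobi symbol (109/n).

1

Reciprocity: 109 ≡ 1 and 3127 ≡ 3 (mod 4), so (109/3127) = +(3127/109).
Reduce top mod 109: now compute (75/109).
Reciprocity: 75 ≡ 3 and 109 ≡ 1 (mod 4), so (75/109) = +(109/75).
Reduce top mod 75: now compute (34/75).
Pull out 2: since 75 ≡ 3 (mod 8), (2/75) = -1.
Reciprocity: 17 ≡ 1 and 75 ≡ 3 (mod 4), so (17/75) = +(75/17).
Reduce top mod 17: now compute (7/17).
Reciprocity: 7 ≡ 3 and 17 ≡ 1 (mod 4), so (7/17) = +(17/7).
Reduce top mod 7: now compute (3/7).
Reciprocity: 3 ≡ 3 and 7 ≡ 3 (mod 4), so (3/7) = −(7/3).
Reduce top mod 3: now compute (1/3).
Reached (1/3) = 1. Collecting the sign flips along the way, the symbol is +1.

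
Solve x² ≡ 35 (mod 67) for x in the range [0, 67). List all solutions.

Since 67 ≡ 3 (mod 4), a square root of 35 is 35^((67+1)/4) = 35^17 mod 67.
Repeated squaring: 35^2≡19, 35^4≡26, 35^8≡6, 35^16≡36 (mod 67).
35^17 = 35^(16+1) ≡ 54 (mod 67).
Check: 54² = 2916 ≡ 35 (mod 67). The two roots are 13 and 54.

13, 54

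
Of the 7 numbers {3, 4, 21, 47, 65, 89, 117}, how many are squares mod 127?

(3/127) = -1 → non-residue.
(4/127) = +1 → QR.
(21/127) = +1 → QR.
(47/127) = +1 → QR.
(65/127) = -1 → non-residue.
(89/127) = -1 → non-residue.
(117/127) = +1 → QR.
Total quadratic residues among the 7: 4.

4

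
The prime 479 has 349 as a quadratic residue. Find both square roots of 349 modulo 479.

Since 479 ≡ 3 (mod 4), a square root of 349 is 349^((479+1)/4) = 349^120 mod 479.
Repeated squaring: 349^2≡135, 349^4≡23, 349^8≡50, 349^16≡105, 349^32≡8, 349^64≡64 (mod 479).
349^120 = 349^(64+32+16+8) ≡ 331 (mod 479).
Check: 331² = 109561 ≡ 349 (mod 479). The two roots are 148 and 331.

148, 331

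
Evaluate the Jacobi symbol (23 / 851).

Reciprocity: 23 ≡ 3 and 851 ≡ 3 (mod 4), so (23/851) = −(851/23).
Reduce top mod 23: now compute (0/23).
Top reduces to 0: gcd > 1, so the symbol is 0.

0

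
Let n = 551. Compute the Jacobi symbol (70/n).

1

Pull out 2: since 551 ≡ 7 (mod 8), (2/551) = +1.
Reciprocity: 35 ≡ 3 and 551 ≡ 3 (mod 4), so (35/551) = −(551/35).
Reduce top mod 35: now compute (26/35).
Pull out 2: since 35 ≡ 3 (mod 8), (2/35) = -1.
Reciprocity: 13 ≡ 1 and 35 ≡ 3 (mod 4), so (13/35) = +(35/13).
Reduce top mod 13: now compute (9/13).
Reciprocity: 9 ≡ 1 and 13 ≡ 1 (mod 4), so (9/13) = +(13/9).
Reduce top mod 9: now compute (4/9).
Pull out 2^2: since 9 ≡ 1 (mod 8), (2/9) = +1, so (2/9)^2 = +1.
Reached (1/9) = 1. Collecting the sign flips along the way, the symbol is +1.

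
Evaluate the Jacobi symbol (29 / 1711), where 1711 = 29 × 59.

Reciprocity: 29 ≡ 1 and 1711 ≡ 3 (mod 4), so (29/1711) = +(1711/29).
Reduce top mod 29: now compute (0/29).
Top reduces to 0: gcd > 1, so the symbol is 0.

0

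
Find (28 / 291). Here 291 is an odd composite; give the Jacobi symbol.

Pull out 2^2: since 291 ≡ 3 (mod 8), (2/291) = -1, so (2/291)^2 = +1.
Reciprocity: 7 ≡ 3 and 291 ≡ 3 (mod 4), so (7/291) = −(291/7).
Reduce top mod 7: now compute (4/7).
Pull out 2^2: since 7 ≡ 7 (mod 8), (2/7) = +1, so (2/7)^2 = +1.
Reached (1/7) = 1. Collecting the sign flips along the way, the symbol is -1.

-1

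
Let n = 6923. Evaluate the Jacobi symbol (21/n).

0

Reciprocity: 21 ≡ 1 and 6923 ≡ 3 (mod 4), so (21/6923) = +(6923/21).
Reduce top mod 21: now compute (14/21).
Pull out 2: since 21 ≡ 5 (mod 8), (2/21) = -1.
Reciprocity: 7 ≡ 3 and 21 ≡ 1 (mod 4), so (7/21) = +(21/7).
Reduce top mod 7: now compute (0/7).
Top reduces to 0: gcd > 1, so the symbol is 0.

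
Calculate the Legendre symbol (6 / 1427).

Pull out 2: since 1427 ≡ 3 (mod 8), (2/1427) = -1.
Reciprocity: 3 ≡ 3 and 1427 ≡ 3 (mod 4), so (3/1427) = −(1427/3).
Reduce top mod 3: now compute (2/3).
Pull out 2: since 3 ≡ 3 (mod 8), (2/3) = -1.
Reached (1/3) = 1. Collecting the sign flips along the way, the symbol is -1.

-1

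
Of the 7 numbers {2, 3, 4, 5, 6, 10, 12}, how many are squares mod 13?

(2/13) = -1 → non-residue.
(3/13) = +1 → QR.
(4/13) = +1 → QR.
(5/13) = -1 → non-residue.
(6/13) = -1 → non-residue.
(10/13) = +1 → QR.
(12/13) = +1 → QR.
Total quadratic residues among the 7: 4.

4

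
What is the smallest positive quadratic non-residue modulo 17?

(2/17) = +1, so 2 is a residue.
(3/17) = −1, so 3 is the smallest positive non-residue mod 17.

3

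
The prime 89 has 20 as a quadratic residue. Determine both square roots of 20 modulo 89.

38, 51

89 ≡ 1 (mod 4), so we find a root by search.
Trying successive values, 38² = 1444 ≡ 20 (mod 89). The other root is 89 − 38 = 51.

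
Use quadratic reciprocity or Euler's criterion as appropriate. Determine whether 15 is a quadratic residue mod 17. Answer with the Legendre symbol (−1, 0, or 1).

1

Euler's criterion: (15/17) ≡ 15^8 (mod 17).
15^2 ≡ 4 (mod 17)
15^4 ≡ 16 (mod 17)
15^8 ≡ 1 (mod 17)
15^8 = 15^(8) ≡ 1 (mod 17).
Result is 1, so (15/17) = 1.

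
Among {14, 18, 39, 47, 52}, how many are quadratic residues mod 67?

3

(14/67) = +1 → QR.
(18/67) = -1 → non-residue.
(39/67) = +1 → QR.
(47/67) = +1 → QR.
(52/67) = -1 → non-residue.
Total quadratic residues among the 5: 3.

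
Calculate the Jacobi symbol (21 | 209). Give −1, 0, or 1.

1

Reciprocity: 21 ≡ 1 and 209 ≡ 1 (mod 4), so (21/209) = +(209/21).
Reduce top mod 21: now compute (20/21).
Pull out 2^2: since 21 ≡ 5 (mod 8), (2/21) = -1, so (2/21)^2 = +1.
Reciprocity: 5 ≡ 1 and 21 ≡ 1 (mod 4), so (5/21) = +(21/5).
Reduce top mod 5: now compute (1/5).
Reached (1/5) = 1. Collecting the sign flips along the way, the symbol is +1.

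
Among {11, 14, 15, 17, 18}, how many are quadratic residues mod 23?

(11/23) = -1 → non-residue.
(14/23) = -1 → non-residue.
(15/23) = -1 → non-residue.
(17/23) = -1 → non-residue.
(18/23) = +1 → QR.
Total quadratic residues among the 5: 1.

1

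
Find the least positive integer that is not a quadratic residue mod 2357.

2

(2/2357) = −1, so 2 is the smallest positive non-residue mod 2357.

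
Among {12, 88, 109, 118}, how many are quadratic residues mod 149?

(12/149) = -1 → non-residue.
(88/149) = +1 → QR.
(109/149) = -1 → non-residue.
(118/149) = +1 → QR.
Total quadratic residues among the 4: 2.

2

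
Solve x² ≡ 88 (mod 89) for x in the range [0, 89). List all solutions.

34, 55

89 ≡ 1 (mod 4), so we find a root by search.
Trying successive values, 34² = 1156 ≡ 88 (mod 89). The other root is 89 − 34 = 55.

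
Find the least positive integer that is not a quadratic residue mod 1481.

3

(2/1481) = +1, so 2 is a residue.
(3/1481) = −1, so 3 is the smallest positive non-residue mod 1481.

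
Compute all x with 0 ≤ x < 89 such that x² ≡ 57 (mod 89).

18, 71

89 ≡ 1 (mod 4), so we find a root by search.
Trying successive values, 18² = 324 ≡ 57 (mod 89). The other root is 89 − 18 = 71.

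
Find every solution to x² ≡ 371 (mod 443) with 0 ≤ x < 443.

Since 443 ≡ 3 (mod 4), a square root of 371 is 371^((443+1)/4) = 371^111 mod 443.
Repeated squaring: 371^2≡311, 371^4≡147, 371^8≡345, 371^16≡301, 371^32≡229, 371^64≡167 (mod 443).
371^111 = 371^(64+32+8+4+2+1) ≡ 126 (mod 443).
Check: 126² = 15876 ≡ 371 (mod 443). The two roots are 126 and 317.

126, 317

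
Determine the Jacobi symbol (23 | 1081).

0

Reciprocity: 23 ≡ 3 and 1081 ≡ 1 (mod 4), so (23/1081) = +(1081/23).
Reduce top mod 23: now compute (0/23).
Top reduces to 0: gcd > 1, so the symbol is 0.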